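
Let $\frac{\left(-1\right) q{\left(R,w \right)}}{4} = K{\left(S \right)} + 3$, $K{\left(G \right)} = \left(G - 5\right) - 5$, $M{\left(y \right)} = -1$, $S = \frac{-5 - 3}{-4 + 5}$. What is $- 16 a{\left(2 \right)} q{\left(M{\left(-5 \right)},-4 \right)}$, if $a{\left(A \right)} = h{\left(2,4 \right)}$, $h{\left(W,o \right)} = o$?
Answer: $-3840$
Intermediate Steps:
$S = -8$ ($S = - \frac{8}{1} = \left(-8\right) 1 = -8$)
$K{\left(G \right)} = -10 + G$ ($K{\left(G \right)} = \left(-5 + G\right) - 5 = -10 + G$)
$a{\left(A \right)} = 4$
$q{\left(R,w \right)} = 60$ ($q{\left(R,w \right)} = - 4 \left(\left(-10 - 8\right) + 3\right) = - 4 \left(-18 + 3\right) = \left(-4\right) \left(-15\right) = 60$)
$- 16 a{\left(2 \right)} q{\left(M{\left(-5 \right)},-4 \right)} = \left(-16\right) 4 \cdot 60 = \left(-64\right) 60 = -3840$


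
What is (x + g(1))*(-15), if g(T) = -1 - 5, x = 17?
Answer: -165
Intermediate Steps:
g(T) = -6
(x + g(1))*(-15) = (17 - 6)*(-15) = 11*(-15) = -165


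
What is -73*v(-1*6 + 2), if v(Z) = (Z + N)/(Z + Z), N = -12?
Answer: -146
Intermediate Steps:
v(Z) = (-12 + Z)/(2*Z) (v(Z) = (Z - 12)/(Z + Z) = (-12 + Z)/((2*Z)) = (-12 + Z)*(1/(2*Z)) = (-12 + Z)/(2*Z))
-73*v(-1*6 + 2) = -73*(-12 + (-1*6 + 2))/(2*(-1*6 + 2)) = -73*(-12 + (-6 + 2))/(2*(-6 + 2)) = -73*(-12 - 4)/(2*(-4)) = -73*(-1)*(-16)/(2*4) = -73*2 = -146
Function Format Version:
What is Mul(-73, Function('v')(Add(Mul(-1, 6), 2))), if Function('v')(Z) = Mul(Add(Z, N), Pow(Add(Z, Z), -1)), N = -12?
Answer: -146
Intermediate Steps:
Function('v')(Z) = Mul(Rational(1, 2), Pow(Z, -1), Add(-12, Z)) (Function('v')(Z) = Mul(Add(Z, -12), Pow(Add(Z, Z), -1)) = Mul(Add(-12, Z), Pow(Mul(2, Z), -1)) = Mul(Add(-12, Z), Mul(Rational(1, 2), Pow(Z, -1))) = Mul(Rational(1, 2), Pow(Z, -1), Add(-12, Z)))
Mul(-73, Function('v')(Add(Mul(-1, 6), 2))) = Mul(-73, Mul(Rational(1, 2), Pow(Add(Mul(-1, 6), 2), -1), Add(-12, Add(Mul(-1, 6), 2)))) = Mul(-73, Mul(Rational(1, 2), Pow(Add(-6, 2), -1), Add(-12, Add(-6, 2)))) = Mul(-73, Mul(Rational(1, 2), Pow(-4, -1), Add(-12, -4))) = Mul(-73, Mul(Rational(1, 2), Rational(-1, 4), -16)) = Mul(-73, 2) = -146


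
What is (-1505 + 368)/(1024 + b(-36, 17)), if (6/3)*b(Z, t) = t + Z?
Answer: -2274/2029 ≈ -1.1207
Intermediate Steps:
b(Z, t) = Z/2 + t/2 (b(Z, t) = (t + Z)/2 = (Z + t)/2 = Z/2 + t/2)
(-1505 + 368)/(1024 + b(-36, 17)) = (-1505 + 368)/(1024 + ((½)*(-36) + (½)*17)) = -1137/(1024 + (-18 + 17/2)) = -1137/(1024 - 19/2) = -1137/2029/2 = -1137*2/2029 = -2274/2029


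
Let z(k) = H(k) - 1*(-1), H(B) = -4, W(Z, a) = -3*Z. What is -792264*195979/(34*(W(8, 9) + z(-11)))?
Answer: 25877851076/153 ≈ 1.6914e+8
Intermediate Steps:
z(k) = -3 (z(k) = -4 - 1*(-1) = -4 + 1 = -3)
-792264*195979/(34*(W(8, 9) + z(-11))) = -792264*195979/(34*(-3*8 - 3)) = -792264*195979/(34*(-24 - 3)) = -792264/((136*(-27))*(1/783916)) = -792264/((-3672*1/783916)) = -792264/(-918/195979) = -792264*(-195979/918) = 25877851076/153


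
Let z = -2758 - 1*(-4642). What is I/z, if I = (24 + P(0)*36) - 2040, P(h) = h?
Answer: -168/157 ≈ -1.0701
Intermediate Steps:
z = 1884 (z = -2758 + 4642 = 1884)
I = -2016 (I = (24 + 0*36) - 2040 = (24 + 0) - 2040 = 24 - 2040 = -2016)
I/z = -2016/1884 = -2016*1/1884 = -168/157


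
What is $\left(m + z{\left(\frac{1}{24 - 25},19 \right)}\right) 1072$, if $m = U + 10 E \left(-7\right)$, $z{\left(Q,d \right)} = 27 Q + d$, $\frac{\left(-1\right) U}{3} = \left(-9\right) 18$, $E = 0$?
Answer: $512416$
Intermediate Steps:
$U = 486$ ($U = - 3 \left(\left(-9\right) 18\right) = \left(-3\right) \left(-162\right) = 486$)
$z{\left(Q,d \right)} = d + 27 Q$
$m = 486$ ($m = 486 + 10 \cdot 0 \left(-7\right) = 486 + 0 \left(-7\right) = 486 + 0 = 486$)
$\left(m + z{\left(\frac{1}{24 - 25},19 \right)}\right) 1072 = \left(486 + \left(19 + \frac{27}{24 - 25}\right)\right) 1072 = \left(486 + \left(19 + \frac{27}{-1}\right)\right) 1072 = \left(486 + \left(19 + 27 \left(-1\right)\right)\right) 1072 = \left(486 + \left(19 - 27\right)\right) 1072 = \left(486 - 8\right) 1072 = 478 \cdot 1072 = 512416$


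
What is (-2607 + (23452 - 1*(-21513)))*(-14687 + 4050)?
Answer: -450562046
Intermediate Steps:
(-2607 + (23452 - 1*(-21513)))*(-14687 + 4050) = (-2607 + (23452 + 21513))*(-10637) = (-2607 + 44965)*(-10637) = 42358*(-10637) = -450562046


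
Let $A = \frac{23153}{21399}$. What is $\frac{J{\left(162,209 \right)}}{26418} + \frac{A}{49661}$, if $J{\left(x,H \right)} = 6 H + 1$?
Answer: $\frac{21179282673}{445623746554} \approx 0.047527$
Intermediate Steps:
$A = \frac{23153}{21399}$ ($A = 23153 \cdot \frac{1}{21399} = \frac{23153}{21399} \approx 1.082$)
$J{\left(x,H \right)} = 1 + 6 H$
$\frac{J{\left(162,209 \right)}}{26418} + \frac{A}{49661} = \frac{1 + 6 \cdot 209}{26418} + \frac{23153}{21399 \cdot 49661} = \left(1 + 1254\right) \frac{1}{26418} + \frac{23153}{21399} \cdot \frac{1}{49661} = 1255 \cdot \frac{1}{26418} + \frac{23153}{1062695739} = \frac{1255}{26418} + \frac{23153}{1062695739} = \frac{21179282673}{445623746554}$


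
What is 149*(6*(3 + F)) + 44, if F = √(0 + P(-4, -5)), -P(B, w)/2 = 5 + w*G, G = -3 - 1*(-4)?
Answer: 2726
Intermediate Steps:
G = 1 (G = -3 + 4 = 1)
P(B, w) = -10 - 2*w (P(B, w) = -2*(5 + w*1) = -2*(5 + w) = -10 - 2*w)
F = 0 (F = √(0 + (-10 - 2*(-5))) = √(0 + (-10 + 10)) = √(0 + 0) = √0 = 0)
149*(6*(3 + F)) + 44 = 149*(6*(3 + 0)) + 44 = 149*(6*3) + 44 = 149*18 + 44 = 2682 + 44 = 2726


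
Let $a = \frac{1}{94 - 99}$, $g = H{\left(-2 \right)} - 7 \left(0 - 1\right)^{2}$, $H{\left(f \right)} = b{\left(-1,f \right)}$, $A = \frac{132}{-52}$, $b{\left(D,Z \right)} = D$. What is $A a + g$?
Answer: $- \frac{487}{65} \approx -7.4923$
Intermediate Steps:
$A = - \frac{33}{13}$ ($A = 132 \left(- \frac{1}{52}\right) = - \frac{33}{13} \approx -2.5385$)
$H{\left(f \right)} = -1$
$g = -8$ ($g = -1 - 7 \left(0 - 1\right)^{2} = -1 - 7 \left(-1\right)^{2} = -1 - 7 \cdot 1 = -1 - 7 = -8$)
$a = - \frac{1}{5}$ ($a = \frac{1}{-5} = - \frac{1}{5} \approx -0.2$)
$A a + g = \left(- \frac{33}{13}\right) \left(- \frac{1}{5}\right) - 8 = \frac{33}{65} - 8 = - \frac{487}{65}$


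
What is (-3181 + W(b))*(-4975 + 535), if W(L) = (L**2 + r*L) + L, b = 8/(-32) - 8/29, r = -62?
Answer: 23514339345/1682 ≈ 1.3980e+7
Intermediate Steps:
b = -61/116 (b = 8*(-1/32) - 8*1/29 = -1/4 - 8/29 = -61/116 ≈ -0.52586)
W(L) = L**2 - 61*L (W(L) = (L**2 - 62*L) + L = L**2 - 61*L)
(-3181 + W(b))*(-4975 + 535) = (-3181 - 61*(-61 - 61/116)/116)*(-4975 + 535) = (-3181 - 61/116*(-7137/116))*(-4440) = (-3181 + 435357/13456)*(-4440) = -42368179/13456*(-4440) = 23514339345/1682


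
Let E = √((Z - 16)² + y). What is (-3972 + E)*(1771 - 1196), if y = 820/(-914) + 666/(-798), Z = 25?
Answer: -2283900 + 1150*√73210775281/60781 ≈ -2.2788e+6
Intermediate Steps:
y = -105257/60781 (y = 820*(-1/914) + 666*(-1/798) = -410/457 - 111/133 = -105257/60781 ≈ -1.7317)
E = 2*√73210775281/60781 (E = √((25 - 16)² - 105257/60781) = √(9² - 105257/60781) = √(81 - 105257/60781) = √(4818004/60781) = 2*√73210775281/60781 ≈ 8.9033)
(-3972 + E)*(1771 - 1196) = (-3972 + 2*√73210775281/60781)*(1771 - 1196) = (-3972 + 2*√73210775281/60781)*575 = -2283900 + 1150*√73210775281/60781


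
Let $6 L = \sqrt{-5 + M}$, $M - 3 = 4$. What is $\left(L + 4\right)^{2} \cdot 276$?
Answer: $\frac{13294}{3} + 368 \sqrt{2} \approx 4951.8$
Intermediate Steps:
$M = 7$ ($M = 3 + 4 = 7$)
$L = \frac{\sqrt{2}}{6}$ ($L = \frac{\sqrt{-5 + 7}}{6} = \frac{\sqrt{2}}{6} \approx 0.2357$)
$\left(L + 4\right)^{2} \cdot 276 = \left(\frac{\sqrt{2}}{6} + 4\right)^{2} \cdot 276 = \left(4 + \frac{\sqrt{2}}{6}\right)^{2} \cdot 276 = 276 \left(4 + \frac{\sqrt{2}}{6}\right)^{2}$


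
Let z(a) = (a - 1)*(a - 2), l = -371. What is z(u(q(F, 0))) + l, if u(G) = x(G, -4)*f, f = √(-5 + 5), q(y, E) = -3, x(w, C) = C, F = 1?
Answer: -369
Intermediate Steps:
f = 0 (f = √0 = 0)
u(G) = 0 (u(G) = -4*0 = 0)
z(a) = (-1 + a)*(-2 + a)
z(u(q(F, 0))) + l = (2 + 0² - 3*0) - 371 = (2 + 0 + 0) - 371 = 2 - 371 = -369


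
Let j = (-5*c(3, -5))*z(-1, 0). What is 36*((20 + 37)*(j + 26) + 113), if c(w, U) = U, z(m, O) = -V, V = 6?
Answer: -250380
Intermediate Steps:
z(m, O) = -6 (z(m, O) = -1*6 = -6)
j = -150 (j = -5*(-5)*(-6) = 25*(-6) = -150)
36*((20 + 37)*(j + 26) + 113) = 36*((20 + 37)*(-150 + 26) + 113) = 36*(57*(-124) + 113) = 36*(-7068 + 113) = 36*(-6955) = -250380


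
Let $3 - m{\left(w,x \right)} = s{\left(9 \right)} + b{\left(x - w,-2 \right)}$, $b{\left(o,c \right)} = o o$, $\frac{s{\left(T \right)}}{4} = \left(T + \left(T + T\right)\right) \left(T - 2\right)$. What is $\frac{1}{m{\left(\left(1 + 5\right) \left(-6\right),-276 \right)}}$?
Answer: $- \frac{1}{58353} \approx -1.7137 \cdot 10^{-5}$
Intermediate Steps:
$s{\left(T \right)} = 12 T \left(-2 + T\right)$ ($s{\left(T \right)} = 4 \left(T + \left(T + T\right)\right) \left(T - 2\right) = 4 \left(T + 2 T\right) \left(-2 + T\right) = 4 \cdot 3 T \left(-2 + T\right) = 12 T \left(-2 + T\right)$)
$b{\left(o,c \right)} = o^{2}$
$m{\left(w,x \right)} = -753 - \left(x - w\right)^{2}$ ($m{\left(w,x \right)} = 3 - \left(12 \cdot 9 \left(-2 + 9\right) + \left(x - w\right)^{2}\right) = 3 - \left(12 \cdot 9 \cdot 7 + \left(x - w\right)^{2}\right) = 3 - \left(756 + \left(x - w\right)^{2}\right) = -753 - \left(x - w\right)^{2}$)
$\frac{1}{m{\left(\left(1 + 5\right) \left(-6\right),-276 \right)}} = \frac{1}{-753 - \left(\left(1 + 5\right) \left(-6\right) - -276\right)^{2}} = \frac{1}{-753 - \left(6 \left(-6\right) + 276\right)^{2}} = \frac{1}{-753 - \left(-36 + 276\right)^{2}} = \frac{1}{-753 - 240^{2}} = \frac{1}{-753 - 57600} = \frac{1}{-58353} = - \frac{1}{58353}$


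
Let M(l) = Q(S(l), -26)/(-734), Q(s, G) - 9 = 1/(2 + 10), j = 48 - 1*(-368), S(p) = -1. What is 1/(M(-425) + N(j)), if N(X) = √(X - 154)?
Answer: 960072/20326174487 + 77580864*√262/20326174487 ≈ 0.061827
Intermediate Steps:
j = 416 (j = 48 + 368 = 416)
N(X) = √(-154 + X)
Q(s, G) = 109/12 (Q(s, G) = 9 + 1/(2 + 10) = 9 + 1/12 = 109/12)
M(l) = -109/8808 (M(l) = (109/12)/(-734) = (109/12)*(-1/734) = -109/8808)
1/(M(-425) + N(j)) = 1/(-109/8808 + √(-154 + 416)) = 1/(-109/8808 + √262)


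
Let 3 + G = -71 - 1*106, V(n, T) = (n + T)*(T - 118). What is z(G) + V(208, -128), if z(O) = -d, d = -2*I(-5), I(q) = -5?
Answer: -19690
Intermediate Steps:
d = 10 (d = -2*(-5) = 10)
V(n, T) = (-118 + T)*(T + n) (V(n, T) = (T + n)*(-118 + T) = (-118 + T)*(T + n))
G = -180 (G = -3 + (-71 - 1*106) = -3 + (-71 - 106) = -3 - 177 = -180)
z(O) = -10 (z(O) = -1*10 = -10)
z(G) + V(208, -128) = -10 + ((-128)² - 118*(-128) - 118*208 - 128*208) = -10 + (16384 + 15104 - 24544 - 26624) = -10 - 19680 = -19690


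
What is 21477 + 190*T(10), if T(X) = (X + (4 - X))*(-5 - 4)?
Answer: 14637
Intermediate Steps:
T(X) = -36 (T(X) = 4*(-9) = -36)
21477 + 190*T(10) = 21477 + 190*(-36) = 21477 - 6840 = 14637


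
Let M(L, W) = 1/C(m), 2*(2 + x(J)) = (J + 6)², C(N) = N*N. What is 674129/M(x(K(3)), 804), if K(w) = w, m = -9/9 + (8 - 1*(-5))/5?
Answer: 43144256/25 ≈ 1.7258e+6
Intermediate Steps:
m = 8/5 (m = -9*⅑ + (8 + 5)*(⅕) = -1 + 13*(⅕) = -1 + 13/5 = 8/5 ≈ 1.6000)
C(N) = N²
x(J) = -2 + (6 + J)²/2 (x(J) = -2 + (J + 6)²/2 = -2 + (6 + J)²/2)
M(L, W) = 25/64 (M(L, W) = 1/((8/5)²) = 1/(64/25) = 25/64)
674129/M(x(K(3)), 804) = 674129/(25/64) = 674129*(64/25) = 43144256/25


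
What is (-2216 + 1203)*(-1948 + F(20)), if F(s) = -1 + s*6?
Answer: 1852777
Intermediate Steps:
F(s) = -1 + 6*s
(-2216 + 1203)*(-1948 + F(20)) = (-2216 + 1203)*(-1948 + (-1 + 6*20)) = -1013*(-1948 + (-1 + 120)) = -1013*(-1948 + 119) = -1013*(-1829) = 1852777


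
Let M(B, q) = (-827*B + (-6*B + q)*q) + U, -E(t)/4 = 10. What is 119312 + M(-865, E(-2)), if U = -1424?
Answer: 627243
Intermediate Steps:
E(t) = -40 (E(t) = -4*10 = -40)
M(B, q) = -1424 - 827*B + q*(q - 6*B) (M(B, q) = (-827*B + (-6*B + q)*q) - 1424 = (-827*B + (q - 6*B)*q) - 1424 = (-827*B + q*(q - 6*B)) - 1424 = -1424 - 827*B + q*(q - 6*B))
119312 + M(-865, E(-2)) = 119312 + (-1424 + (-40)**2 - 827*(-865) - 6*(-865)*(-40)) = 119312 + (-1424 + 1600 + 715355 - 207600) = 119312 + 507931 = 627243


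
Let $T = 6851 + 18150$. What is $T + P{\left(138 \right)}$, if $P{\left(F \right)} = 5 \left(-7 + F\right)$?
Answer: $25656$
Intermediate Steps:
$P{\left(F \right)} = -35 + 5 F$
$T = 25001$
$T + P{\left(138 \right)} = 25001 + \left(-35 + 5 \cdot 138\right) = 25001 + \left(-35 + 690\right) = 25001 + 655 = 25656$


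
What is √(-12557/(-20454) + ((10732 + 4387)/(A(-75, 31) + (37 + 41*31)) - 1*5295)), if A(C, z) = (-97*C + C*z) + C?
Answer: I*√1044924608612218026/14051898 ≈ 72.746*I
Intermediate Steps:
A(C, z) = -96*C + C*z
√(-12557/(-20454) + ((10732 + 4387)/(A(-75, 31) + (37 + 41*31)) - 1*5295)) = √(-12557/(-20454) + ((10732 + 4387)/(-75*(-96 + 31) + (37 + 41*31)) - 1*5295)) = √(-12557*(-1/20454) + (15119/(-75*(-65) + (37 + 1271)) - 5295)) = √(12557/20454 + (15119/(4875 + 1308) - 5295)) = √(12557/20454 + (15119/6183 - 5295)) = √(12557/20454 - 32723866/6183) = √(-223085438411/42155694) = I*√1044924608612218026/14051898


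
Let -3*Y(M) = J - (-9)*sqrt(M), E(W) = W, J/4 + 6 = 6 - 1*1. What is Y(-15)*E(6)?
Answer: 8 - 18*I*sqrt(15) ≈ 8.0 - 69.714*I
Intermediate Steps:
J = -4 (J = -24 + 4*(6 - 1*1) = -24 + 4*(6 - 1) = -24 + 4*5 = -24 + 20 = -4)
Y(M) = 4/3 - 3*sqrt(M) (Y(M) = -(-4 - (-9)*sqrt(M))/3 = -(-4 + 9*sqrt(M))/3 = 4/3 - 3*sqrt(M))
Y(-15)*E(6) = (4/3 - 3*I*sqrt(15))*6 = 8 - 18*I*sqrt(15)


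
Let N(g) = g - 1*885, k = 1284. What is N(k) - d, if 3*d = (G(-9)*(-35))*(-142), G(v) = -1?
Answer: 6167/3 ≈ 2055.7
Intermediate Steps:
N(g) = -885 + g (N(g) = g - 885 = -885 + g)
d = -4970/3 (d = (-1*(-35)*(-142))/3 = (35*(-142))/3 = (⅓)*(-4970) = -4970/3 ≈ -1656.7)
N(k) - d = (-885 + 1284) - 1*(-4970/3) = 399 + 4970/3 = 6167/3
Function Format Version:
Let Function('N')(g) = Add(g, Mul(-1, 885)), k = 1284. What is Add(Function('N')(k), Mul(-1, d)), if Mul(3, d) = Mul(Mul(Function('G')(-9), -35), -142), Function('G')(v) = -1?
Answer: Rational(6167, 3) ≈ 2055.7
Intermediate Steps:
Function('N')(g) = Add(-885, g) (Function('N')(g) = Add(g, -885) = Add(-885, g))
d = Rational(-4970, 3) (d = Mul(Rational(1, 3), Mul(Mul(-1, -35), -142)) = Mul(Rational(1, 3), Mul(35, -142)) = Mul(Rational(1, 3), -4970) = Rational(-4970, 3) ≈ -1656.7)
Add(Function('N')(k), Mul(-1, d)) = Add(Add(-885, 1284), Mul(-1, Rational(-4970, 3))) = Add(399, Rational(4970, 3)) = Rational(6167, 3)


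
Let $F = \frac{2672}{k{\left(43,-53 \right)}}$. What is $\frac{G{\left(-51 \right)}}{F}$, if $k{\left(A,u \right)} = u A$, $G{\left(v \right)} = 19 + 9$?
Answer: $- \frac{15953}{668} \approx -23.882$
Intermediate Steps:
$G{\left(v \right)} = 28$
$k{\left(A,u \right)} = A u$
$F = - \frac{2672}{2279}$ ($F = \frac{2672}{43 \left(-53\right)} = \frac{2672}{-2279} = 2672 \left(- \frac{1}{2279}\right) = - \frac{2672}{2279} \approx -1.1724$)
$\frac{G{\left(-51 \right)}}{F} = \frac{28}{- \frac{2672}{2279}} = 28 \left(- \frac{2279}{2672}\right) = - \frac{15953}{668}$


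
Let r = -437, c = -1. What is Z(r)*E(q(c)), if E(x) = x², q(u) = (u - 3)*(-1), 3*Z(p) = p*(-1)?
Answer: 6992/3 ≈ 2330.7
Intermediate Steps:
Z(p) = -p/3 (Z(p) = (p*(-1))/3 = (-p)/3 = -p/3)
q(u) = 3 - u (q(u) = (-3 + u)*(-1) = 3 - u)
Z(r)*E(q(c)) = (-⅓*(-437))*(3 - 1*(-1))² = 437*(3 + 1)²/3 = (437/3)*4² = (437/3)*16 = 6992/3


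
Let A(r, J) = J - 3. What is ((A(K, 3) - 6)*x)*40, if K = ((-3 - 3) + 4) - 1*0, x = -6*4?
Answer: 5760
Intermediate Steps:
x = -24
K = -2 (K = (-6 + 4) + 0 = -2 + 0 = -2)
A(r, J) = -3 + J
((A(K, 3) - 6)*x)*40 = (((-3 + 3) - 6)*(-24))*40 = ((0 - 6)*(-24))*40 = -6*(-24)*40 = 144*40 = 5760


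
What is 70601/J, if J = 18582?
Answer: 70601/18582 ≈ 3.7994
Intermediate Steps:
70601/J = 70601/18582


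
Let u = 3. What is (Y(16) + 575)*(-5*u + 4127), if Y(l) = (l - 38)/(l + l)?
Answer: 2361573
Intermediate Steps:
Y(l) = (-38 + l)/(2*l) (Y(l) = (-38 + l)/((2*l)) = (-38 + l)*(1/(2*l)) = (-38 + l)/(2*l))
(Y(16) + 575)*(-5*u + 4127) = ((½)*(-38 + 16)/16 + 575)*(-5*3 + 4127) = ((½)*(1/16)*(-22) + 575)*(-15 + 4127) = (-11/16 + 575)*4112 = (9189/16)*4112 = 2361573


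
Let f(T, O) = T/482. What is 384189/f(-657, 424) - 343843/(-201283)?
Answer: -12424392825961/44080977 ≈ -2.8185e+5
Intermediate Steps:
f(T, O) = T/482 (f(T, O) = T*(1/482) = T/482)
384189/f(-657, 424) - 343843/(-201283) = 384189/(((1/482)*(-657))) - 343843/(-201283) = 384189/(-657/482) - 343843*(-1/201283) = 384189*(-482/657) + 343843/201283 = -61726366/219 + 343843/201283 = -12424392825961/44080977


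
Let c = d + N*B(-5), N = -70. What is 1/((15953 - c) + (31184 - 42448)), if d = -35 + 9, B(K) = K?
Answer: 1/4365 ≈ 0.00022910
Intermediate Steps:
d = -26
c = 324 (c = -26 - 70*(-5) = -26 + 350 = 324)
1/((15953 - c) + (31184 - 42448)) = 1/((15953 - 1*324) + (31184 - 42448)) = 1/((15953 - 324) - 11264) = 1/(15629 - 11264) = 1/4365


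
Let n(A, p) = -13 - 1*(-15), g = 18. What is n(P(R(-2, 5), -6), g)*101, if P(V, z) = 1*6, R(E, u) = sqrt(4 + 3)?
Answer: 202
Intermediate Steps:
R(E, u) = sqrt(7)
P(V, z) = 6
n(A, p) = 2 (n(A, p) = -13 + 15 = 2)
n(P(R(-2, 5), -6), g)*101 = 2*101 = 202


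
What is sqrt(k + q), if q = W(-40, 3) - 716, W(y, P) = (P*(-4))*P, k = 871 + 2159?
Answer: sqrt(2278) ≈ 47.728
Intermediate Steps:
k = 3030
W(y, P) = -4*P**2 (W(y, P) = (-4*P)*P = -4*P**2)
q = -752 (q = -4*3**2 - 716 = -4*9 - 716 = -36 - 716 = -752)
sqrt(k + q) = sqrt(3030 - 752) = sqrt(2278)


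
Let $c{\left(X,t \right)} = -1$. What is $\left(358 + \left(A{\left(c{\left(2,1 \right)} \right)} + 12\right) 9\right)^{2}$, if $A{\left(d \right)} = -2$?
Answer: $200704$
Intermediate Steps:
$\left(358 + \left(A{\left(c{\left(2,1 \right)} \right)} + 12\right) 9\right)^{2} = \left(358 + \left(-2 + 12\right) 9\right)^{2} = \left(358 + 10 \cdot 9\right)^{2} = \left(358 + 90\right)^{2} = 448^{2} = 200704$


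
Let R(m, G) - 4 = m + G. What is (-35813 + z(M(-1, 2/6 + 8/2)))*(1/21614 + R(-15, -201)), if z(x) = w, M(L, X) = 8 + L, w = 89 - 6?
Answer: 81860413455/10807 ≈ 7.5748e+6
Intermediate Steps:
w = 83
R(m, G) = 4 + G + m (R(m, G) = 4 + (m + G) = 4 + (G + m) = 4 + G + m)
z(x) = 83
(-35813 + z(M(-1, 2/6 + 8/2)))*(1/21614 + R(-15, -201)) = (-35813 + 83)*(1/21614 + (4 - 201 - 15)) = -35730*(1/21614 - 212) = -35730*(-4582167/21614) = 81860413455/10807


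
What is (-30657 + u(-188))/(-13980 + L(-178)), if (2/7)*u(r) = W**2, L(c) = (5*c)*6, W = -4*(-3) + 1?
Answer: 60131/38640 ≈ 1.5562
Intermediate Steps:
W = 13 (W = 12 + 1 = 13)
L(c) = 30*c
u(r) = 1183/2 (u(r) = (7/2)*13**2 = (7/2)*169 = 1183/2)
(-30657 + u(-188))/(-13980 + L(-178)) = (-30657 + 1183/2)/(-13980 + 30*(-178)) = -60131/(2*(-13980 - 5340)) = -60131/2/(-19320) = -60131/2*(-1/19320) = 60131/38640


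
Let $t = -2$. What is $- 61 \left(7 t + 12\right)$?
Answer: $122$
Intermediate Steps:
$- 61 \left(7 t + 12\right) = - 61 \left(7 \left(-2\right) + 12\right) = - 61 \left(-14 + 12\right) = \left(-61\right) \left(-2\right) = 122$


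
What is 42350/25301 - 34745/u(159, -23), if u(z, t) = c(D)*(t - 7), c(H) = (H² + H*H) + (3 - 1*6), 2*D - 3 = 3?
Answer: 179628149/2277090 ≈ 78.885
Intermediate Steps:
D = 3 (D = 3/2 + (½)*3 = 3/2 + 3/2 = 3)
c(H) = -3 + 2*H² (c(H) = (H² + H²) + (3 - 6) = 2*H² - 3 = -3 + 2*H²)
u(z, t) = -105 + 15*t (u(z, t) = (-3 + 2*3²)*(t - 7) = (-3 + 2*9)*(-7 + t) = (-3 + 18)*(-7 + t) = 15*(-7 + t) = -105 + 15*t)
42350/25301 - 34745/u(159, -23) = 42350/25301 - 34745/(-105 + 15*(-23)) = 42350*(1/25301) - 34745/(-105 - 345) = 42350/25301 - 34745/(-450) = 42350/25301 - 34745*(-1/450) = 42350/25301 + 6949/90 = 179628149/2277090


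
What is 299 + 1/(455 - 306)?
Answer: 44552/149 ≈ 299.01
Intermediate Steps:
299 + 1/(455 - 306) = 299 + 1/149 = 44552/149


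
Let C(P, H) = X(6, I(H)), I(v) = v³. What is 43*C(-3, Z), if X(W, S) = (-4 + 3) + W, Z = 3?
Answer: 215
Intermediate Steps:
X(W, S) = -1 + W
C(P, H) = 5 (C(P, H) = -1 + 6 = 5)
43*C(-3, Z) = 43*5 = 215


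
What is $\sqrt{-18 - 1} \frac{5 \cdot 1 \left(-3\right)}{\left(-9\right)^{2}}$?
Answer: $- \frac{5 i \sqrt{19}}{27} \approx - 0.8072 i$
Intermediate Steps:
$\sqrt{-18 - 1} \frac{5 \cdot 1 \left(-3\right)}{\left(-9\right)^{2}} = \sqrt{-19} \frac{5 \left(-3\right)}{81} = i \sqrt{19} \left(\left(-15\right) \frac{1}{81}\right) = i \sqrt{19} \left(- \frac{5}{27}\right) = - \frac{5 i \sqrt{19}}{27}$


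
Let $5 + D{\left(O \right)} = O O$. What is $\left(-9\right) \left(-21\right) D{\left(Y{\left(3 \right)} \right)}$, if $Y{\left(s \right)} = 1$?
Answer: $-756$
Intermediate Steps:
$D{\left(O \right)} = -5 + O^{2}$ ($D{\left(O \right)} = -5 + O O = -5 + O^{2}$)
$\left(-9\right) \left(-21\right) D{\left(Y{\left(3 \right)} \right)} = \left(-9\right) \left(-21\right) \left(-5 + 1^{2}\right) = 189 \left(-5 + 1\right) = 189 \left(-4\right) = -756$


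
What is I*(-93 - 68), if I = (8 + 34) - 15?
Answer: -4347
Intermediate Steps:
I = 27 (I = 42 - 15 = 27)
I*(-93 - 68) = 27*(-93 - 68) = 27*(-161) = -4347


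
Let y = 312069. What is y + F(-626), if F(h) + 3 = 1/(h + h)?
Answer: 390706631/1252 ≈ 3.1207e+5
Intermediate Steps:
F(h) = -3 + 1/(2*h) (F(h) = -3 + 1/(h + h) = -3 + 1/(2*h))
y + F(-626) = 312069 + (-3 + (½)/(-626)) = 312069 + (-3 + (½)*(-1/626)) = 312069 + (-3 - 1/1252) = 312069 - 3757/1252 = 390706631/1252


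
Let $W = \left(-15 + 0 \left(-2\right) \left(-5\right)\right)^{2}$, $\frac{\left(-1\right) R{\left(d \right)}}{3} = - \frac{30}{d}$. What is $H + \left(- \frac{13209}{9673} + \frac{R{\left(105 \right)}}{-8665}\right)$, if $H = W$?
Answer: $\frac{7718224026}{34512695} \approx 223.63$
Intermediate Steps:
$R{\left(d \right)} = \frac{90}{d}$ ($R{\left(d \right)} = - 3 \left(- \frac{30}{d}\right) = \frac{90}{d}$)
$W = 225$ ($W = \left(-15 + 0 \left(-5\right)\right)^{2} = \left(-15 + 0\right)^{2} = \left(-15\right)^{2} = 225$)
$H = 225$
$H + \left(- \frac{13209}{9673} + \frac{R{\left(105 \right)}}{-8665}\right) = 225 - \left(\frac{777}{569} - \frac{90 \cdot \frac{1}{105}}{-8665}\right) = 225 - \left(\frac{777}{569} - 90 \cdot \frac{1}{105} \left(- \frac{1}{8665}\right)\right) = 225 + \left(- \frac{777}{569} + \frac{6}{7} \left(- \frac{1}{8665}\right)\right) = 225 - \frac{47132349}{34512695} = \frac{7718224026}{34512695}$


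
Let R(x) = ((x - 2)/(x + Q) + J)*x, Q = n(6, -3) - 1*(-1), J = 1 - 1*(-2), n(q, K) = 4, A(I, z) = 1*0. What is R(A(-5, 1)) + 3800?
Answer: 3800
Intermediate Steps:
A(I, z) = 0
J = 3 (J = 1 + 2 = 3)
Q = 5 (Q = 4 - 1*(-1) = 4 + 1 = 5)
R(x) = x*(3 + (-2 + x)/(5 + x)) (R(x) = ((x - 2)/(x + 5) + 3)*x = ((-2 + x)/(5 + x) + 3)*x = (3 + (-2 + x)/(5 + x))*x = x*(3 + (-2 + x)/(5 + x)))
R(A(-5, 1)) + 3800 = 0*(13 + 4*0)/(5 + 0) + 3800 = 0*(13 + 0)/5 + 3800 = 0*(⅕)*13 + 3800 = 0 + 3800 = 3800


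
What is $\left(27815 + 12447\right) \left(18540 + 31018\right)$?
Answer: $1995304196$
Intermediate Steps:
$\left(27815 + 12447\right) \left(18540 + 31018\right) = 40262 \cdot 49558 = 1995304196$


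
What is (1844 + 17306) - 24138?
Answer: -4988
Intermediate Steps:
(1844 + 17306) - 24138 = 19150 - 24138 = -4988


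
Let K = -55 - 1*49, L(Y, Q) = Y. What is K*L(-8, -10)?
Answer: 832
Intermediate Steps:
K = -104 (K = -55 - 49 = -104)
K*L(-8, -10) = -104*(-8) = 832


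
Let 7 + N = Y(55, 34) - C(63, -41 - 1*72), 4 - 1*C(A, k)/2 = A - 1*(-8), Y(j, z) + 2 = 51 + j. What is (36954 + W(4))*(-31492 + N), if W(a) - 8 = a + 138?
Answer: -1159908144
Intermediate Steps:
Y(j, z) = 49 + j (Y(j, z) = -2 + (51 + j) = 49 + j)
C(A, k) = -8 - 2*A (C(A, k) = 8 - 2*(A - 1*(-8)) = 8 - 2*(A + 8) = 8 - 2*(8 + A) = 8 + (-16 - 2*A) = -8 - 2*A)
W(a) = 146 + a (W(a) = 8 + (a + 138) = 8 + (138 + a) = 146 + a)
N = 231 (N = -7 + ((49 + 55) - (-8 - 2*63)) = -7 + (104 - (-8 - 126)) = -7 + (104 - 1*(-134)) = -7 + (104 + 134) = -7 + 238 = 231)
(36954 + W(4))*(-31492 + N) = (36954 + (146 + 4))*(-31492 + 231) = (36954 + 150)*(-31261) = 37104*(-31261) = -1159908144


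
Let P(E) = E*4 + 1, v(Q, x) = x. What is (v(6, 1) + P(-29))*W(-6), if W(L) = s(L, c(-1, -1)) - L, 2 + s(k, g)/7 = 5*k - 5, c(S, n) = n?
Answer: 28842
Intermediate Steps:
s(k, g) = -49 + 35*k (s(k, g) = -14 + 7*(5*k - 5) = -14 + 7*(-5 + 5*k) = -14 + (-35 + 35*k) = -49 + 35*k)
P(E) = 1 + 4*E (P(E) = 4*E + 1 = 1 + 4*E)
W(L) = -49 + 34*L (W(L) = (-49 + 35*L) - L = -49 + 34*L)
(v(6, 1) + P(-29))*W(-6) = (1 + (1 + 4*(-29)))*(-49 + 34*(-6)) = (1 + (1 - 116))*(-49 - 204) = (1 - 115)*(-253) = -114*(-253) = 28842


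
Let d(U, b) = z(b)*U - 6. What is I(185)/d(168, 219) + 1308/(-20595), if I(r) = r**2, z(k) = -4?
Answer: -235250233/4654470 ≈ -50.543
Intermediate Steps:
d(U, b) = -6 - 4*U (d(U, b) = -4*U - 6 = -6 - 4*U)
I(185)/d(168, 219) + 1308/(-20595) = 185**2/(-6 - 4*168) + 1308/(-20595) = 34225/(-6 - 672) + 1308*(-1/20595) = 34225/(-678) - 436/6865 = 34225*(-1/678) - 436/6865 = -34225/678 - 436/6865 = -235250233/4654470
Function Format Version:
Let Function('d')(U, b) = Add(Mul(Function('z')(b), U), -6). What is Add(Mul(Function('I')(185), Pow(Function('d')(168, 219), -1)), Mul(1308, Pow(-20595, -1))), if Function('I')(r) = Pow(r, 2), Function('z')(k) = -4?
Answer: Rational(-235250233, 4654470) ≈ -50.543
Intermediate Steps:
Function('d')(U, b) = Add(-6, Mul(-4, U)) (Function('d')(U, b) = Add(Mul(-4, U), -6) = Add(-6, Mul(-4, U)))
Add(Mul(Function('I')(185), Pow(Function('d')(168, 219), -1)), Mul(1308, Pow(-20595, -1))) = Add(Mul(Pow(185, 2), Pow(Add(-6, Mul(-4, 168)), -1)), Mul(1308, Pow(-20595, -1))) = Add(Mul(34225, Pow(Add(-6, -672), -1)), Mul(1308, Rational(-1, 20595))) = Add(Mul(34225, Pow(-678, -1)), Rational(-436, 6865)) = Add(Mul(34225, Rational(-1, 678)), Rational(-436, 6865)) = Add(Rational(-34225, 678), Rational(-436, 6865)) = Rational(-235250233, 4654470)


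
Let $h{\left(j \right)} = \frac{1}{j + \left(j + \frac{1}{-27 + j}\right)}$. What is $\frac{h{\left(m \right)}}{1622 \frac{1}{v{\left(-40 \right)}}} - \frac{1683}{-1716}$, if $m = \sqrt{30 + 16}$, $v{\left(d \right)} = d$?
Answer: $\frac{576693303}{588004196} - \frac{9100 \sqrt{46}}{33923319} \approx 0.97894$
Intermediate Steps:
$m = \sqrt{46} \approx 6.7823$
$h{\left(j \right)} = \frac{1}{\frac{1}{-27 + j} + 2 j}$
$\frac{h{\left(m \right)}}{1622 \frac{1}{v{\left(-40 \right)}}} - \frac{1683}{-1716} = \frac{\frac{1}{1 - 54 \sqrt{46} + 2 \left(\sqrt{46}\right)^{2}} \left(-27 + \sqrt{46}\right)}{1622 \frac{1}{-40}} - \frac{1683}{-1716} = \frac{\frac{1}{1 - 54 \sqrt{46} + 2 \cdot 46} \left(-27 + \sqrt{46}\right)}{1622 \left(- \frac{1}{40}\right)} - - \frac{51}{52} = \frac{\frac{1}{1 - 54 \sqrt{46} + 92} \left(-27 + \sqrt{46}\right)}{- \frac{811}{20}} + \frac{51}{52} = \frac{-27 + \sqrt{46}}{93 - 54 \sqrt{46}} \left(- \frac{20}{811}\right) + \frac{51}{52} = - \frac{20 \left(-27 + \sqrt{46}\right)}{811 \left(93 - 54 \sqrt{46}\right)} + \frac{51}{52} = \frac{51}{52} - \frac{20 \left(-27 + \sqrt{46}\right)}{811 \left(93 - 54 \sqrt{46}\right)}$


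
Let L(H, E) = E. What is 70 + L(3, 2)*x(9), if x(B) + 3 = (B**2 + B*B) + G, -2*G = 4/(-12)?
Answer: 1165/3 ≈ 388.33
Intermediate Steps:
G = 1/6 (G = -2/(-12) = -2*(-1)/12 = -1/2*(-1/3) = 1/6 ≈ 0.16667)
x(B) = -17/6 + 2*B**2 (x(B) = -3 + ((B**2 + B*B) + 1/6) = -3 + ((B**2 + B**2) + 1/6) = -3 + (2*B**2 + 1/6) = -3 + (1/6 + 2*B**2) = -17/6 + 2*B**2)
70 + L(3, 2)*x(9) = 70 + 2*(-17/6 + 2*9**2) = 70 + 2*(-17/6 + 2*81) = 70 + 2*(-17/6 + 162) = 70 + 2*(955/6) = 70 + 955/3 = 1165/3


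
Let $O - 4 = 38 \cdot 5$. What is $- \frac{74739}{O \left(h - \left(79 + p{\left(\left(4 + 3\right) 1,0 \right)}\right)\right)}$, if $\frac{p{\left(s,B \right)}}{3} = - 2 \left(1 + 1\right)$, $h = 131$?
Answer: $- \frac{74739}{12416} \approx -6.0196$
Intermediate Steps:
$p{\left(s,B \right)} = -12$ ($p{\left(s,B \right)} = 3 \left(- 2 \left(1 + 1\right)\right) = 3 \left(\left(-2\right) 2\right) = 3 \left(-4\right) = -12$)
$O = 194$ ($O = 4 + 38 \cdot 5 = 4 + 190 = 194$)
$- \frac{74739}{O \left(h - \left(79 + p{\left(\left(4 + 3\right) 1,0 \right)}\right)\right)} = - \frac{74739}{194 \left(131 - 67\right)} = - \frac{74739}{194 \cdot 64} = - \frac{74739}{12416}$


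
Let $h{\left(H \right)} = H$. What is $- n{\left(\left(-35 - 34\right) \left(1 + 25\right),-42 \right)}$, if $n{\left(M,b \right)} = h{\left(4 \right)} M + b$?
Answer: $7218$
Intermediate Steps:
$n{\left(M,b \right)} = b + 4 M$ ($n{\left(M,b \right)} = 4 M + b = b + 4 M$)
$- n{\left(\left(-35 - 34\right) \left(1 + 25\right),-42 \right)} = - (-42 + 4 \left(-35 - 34\right) \left(1 + 25\right)) = - (-42 + 4 \left(\left(-69\right) 26\right)) = - (-42 + 4 \left(-1794\right)) = - (-42 - 7176) = \left(-1\right) \left(-7218\right) = 7218$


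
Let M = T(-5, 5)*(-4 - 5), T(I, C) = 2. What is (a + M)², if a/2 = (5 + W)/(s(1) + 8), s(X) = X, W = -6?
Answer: 26896/81 ≈ 332.05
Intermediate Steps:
a = -2/9 (a = 2*((5 - 6)/(1 + 8)) = 2*(-1/9) = 2*(-1*⅑) = 2*(-⅑) = -2/9 ≈ -0.22222)
M = -18 (M = 2*(-4 - 5) = 2*(-9) = -18)
(a + M)² = (-2/9 - 18)² = (-164/9)² = 26896/81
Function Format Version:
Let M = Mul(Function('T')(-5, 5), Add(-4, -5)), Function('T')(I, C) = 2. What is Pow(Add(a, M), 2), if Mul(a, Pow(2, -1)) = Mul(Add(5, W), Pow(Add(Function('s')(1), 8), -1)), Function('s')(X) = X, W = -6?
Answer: Rational(26896, 81) ≈ 332.05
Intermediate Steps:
a = Rational(-2, 9) (a = Mul(2, Mul(Add(5, -6), Pow(Add(1, 8), -1))) = Mul(2, Mul(-1, Pow(9, -1))) = Mul(2, Mul(-1, Rational(1, 9))) = Mul(2, Rational(-1, 9)) = Rational(-2, 9) ≈ -0.22222)
M = -18 (M = Mul(2, Add(-4, -5)) = Mul(2, -9) = -18)
Pow(Add(a, M), 2) = Pow(Add(Rational(-2, 9), -18), 2) = Pow(Rational(-164, 9), 2) = Rational(26896, 81)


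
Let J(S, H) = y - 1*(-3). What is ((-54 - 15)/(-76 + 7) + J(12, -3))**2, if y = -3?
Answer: 1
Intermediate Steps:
J(S, H) = 0 (J(S, H) = -3 - 1*(-3) = -3 + 3 = 0)
((-54 - 15)/(-76 + 7) + J(12, -3))**2 = ((-54 - 15)/(-76 + 7) + 0)**2 = (-69/(-69) + 0)**2 = (-69*(-1/69) + 0)**2 = (1 + 0)**2 = 1**2 = 1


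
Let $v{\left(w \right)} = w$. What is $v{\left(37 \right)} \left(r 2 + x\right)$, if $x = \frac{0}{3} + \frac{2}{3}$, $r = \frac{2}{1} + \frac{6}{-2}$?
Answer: $- \frac{148}{3} \approx -49.333$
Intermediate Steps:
$r = -1$ ($r = 2 \cdot 1 + 6 \left(- \frac{1}{2}\right) = 2 - 3 = -1$)
$x = \frac{2}{3}$ ($x = 0 \cdot \frac{1}{3} + 2 \cdot \frac{1}{3} = 0 + \frac{2}{3} = \frac{2}{3} \approx 0.66667$)
$v{\left(37 \right)} \left(r 2 + x\right) = 37 \left(\left(-1\right) 2 + \frac{2}{3}\right) = 37 \left(-2 + \frac{2}{3}\right) = 37 \left(- \frac{4}{3}\right) = - \frac{148}{3}$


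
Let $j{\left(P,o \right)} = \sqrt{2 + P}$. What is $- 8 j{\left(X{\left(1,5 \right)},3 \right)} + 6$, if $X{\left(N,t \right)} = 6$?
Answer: $6 - 16 \sqrt{2} \approx -16.627$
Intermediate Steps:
$- 8 j{\left(X{\left(1,5 \right)},3 \right)} + 6 = - 8 \sqrt{2 + 6} + 6 = - 8 \sqrt{8} + 6 = - 8 \cdot 2 \sqrt{2} + 6 = - 16 \sqrt{2} + 6 = 6 - 16 \sqrt{2}$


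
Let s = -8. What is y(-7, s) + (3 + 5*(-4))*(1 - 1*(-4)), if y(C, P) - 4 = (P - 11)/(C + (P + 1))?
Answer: -1115/14 ≈ -79.643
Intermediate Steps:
y(C, P) = 4 + (-11 + P)/(1 + C + P) (y(C, P) = 4 + (P - 11)/(C + (P + 1)) = 4 + (-11 + P)/(C + (1 + P)) = 4 + (-11 + P)/(1 + C + P))
y(-7, s) + (3 + 5*(-4))*(1 - 1*(-4)) = (-7 + 4*(-7) + 5*(-8))/(1 - 7 - 8) + (3 + 5*(-4))*(1 - 1*(-4)) = (-7 - 28 - 40)/(-14) + (3 - 20)*(1 + 4) = -1/14*(-75) - 17*5 = 75/14 - 85 = -1115/14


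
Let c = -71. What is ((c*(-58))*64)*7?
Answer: 1844864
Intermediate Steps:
((c*(-58))*64)*7 = (-71*(-58)*64)*7 = (4118*64)*7 = 263552*7 = 1844864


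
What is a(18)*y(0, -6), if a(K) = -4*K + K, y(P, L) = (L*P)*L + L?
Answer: 324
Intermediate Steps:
y(P, L) = L + P*L² (y(P, L) = P*L² + L = L + P*L²)
a(K) = -3*K
a(18)*y(0, -6) = (-3*18)*(-6*(1 - 6*0)) = -(-324)*(1 + 0) = -(-324) = -54*(-6) = 324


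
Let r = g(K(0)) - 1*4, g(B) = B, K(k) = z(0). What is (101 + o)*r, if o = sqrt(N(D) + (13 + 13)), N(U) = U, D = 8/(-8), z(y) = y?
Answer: -424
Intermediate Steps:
K(k) = 0
D = -1 (D = 8*(-1/8) = -1)
o = 5 (o = sqrt(-1 + (13 + 13)) = sqrt(-1 + 26) = sqrt(25) = 5)
r = -4 (r = 0 - 1*4 = 0 - 4 = -4)
(101 + o)*r = (101 + 5)*(-4) = 106*(-4) = -424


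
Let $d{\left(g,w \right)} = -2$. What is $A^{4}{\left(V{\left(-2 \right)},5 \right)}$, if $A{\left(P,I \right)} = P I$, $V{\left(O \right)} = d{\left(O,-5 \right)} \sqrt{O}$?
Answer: $40000$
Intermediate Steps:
$V{\left(O \right)} = - 2 \sqrt{O}$
$A{\left(P,I \right)} = I P$
$A^{4}{\left(V{\left(-2 \right)},5 \right)} = \left(5 \left(- 2 \sqrt{-2}\right)\right)^{4} = \left(5 \left(- 2 i \sqrt{2}\right)\right)^{4} = \left(- 10 i \sqrt{2}\right)^{4} = 40000$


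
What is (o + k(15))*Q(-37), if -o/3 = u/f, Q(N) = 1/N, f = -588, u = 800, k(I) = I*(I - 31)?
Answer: 11560/1813 ≈ 6.3762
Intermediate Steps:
k(I) = I*(-31 + I)
o = 200/49 (o = -2400/(-588) = -2400*(-1)/588 = -3*(-200/147) = 200/49 ≈ 4.0816)
(o + k(15))*Q(-37) = (200/49 + 15*(-31 + 15))/(-37) = (200/49 + 15*(-16))*(-1/37) = (200/49 - 240)*(-1/37) = -11560/49*(-1/37) = 11560/1813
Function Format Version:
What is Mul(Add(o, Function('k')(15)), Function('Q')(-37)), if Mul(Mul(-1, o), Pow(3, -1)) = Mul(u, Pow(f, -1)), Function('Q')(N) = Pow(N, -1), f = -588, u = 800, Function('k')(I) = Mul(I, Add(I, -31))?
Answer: Rational(11560, 1813) ≈ 6.3762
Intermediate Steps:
Function('k')(I) = Mul(I, Add(-31, I))
o = Rational(200, 49) (o = Mul(-3, Mul(800, Pow(-588, -1))) = Mul(-3, Mul(800, Rational(-1, 588))) = Mul(-3, Rational(-200, 147)) = Rational(200, 49) ≈ 4.0816)
Mul(Add(o, Function('k')(15)), Function('Q')(-37)) = Mul(Add(Rational(200, 49), Mul(15, Add(-31, 15))), Pow(-37, -1)) = Mul(Add(Rational(200, 49), Mul(15, -16)), Rational(-1, 37)) = Mul(Add(Rational(200, 49), -240), Rational(-1, 37)) = Mul(Rational(-11560, 49), Rational(-1, 37)) = Rational(11560, 1813)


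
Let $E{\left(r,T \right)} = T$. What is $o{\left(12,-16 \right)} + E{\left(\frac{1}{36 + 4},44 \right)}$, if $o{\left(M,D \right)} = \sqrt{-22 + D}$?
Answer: $44 + i \sqrt{38} \approx 44.0 + 6.1644 i$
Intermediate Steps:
$o{\left(12,-16 \right)} + E{\left(\frac{1}{36 + 4},44 \right)} = \sqrt{-22 - 16} + 44 = \sqrt{-38} + 44 = i \sqrt{38} + 44 = 44 + i \sqrt{38}$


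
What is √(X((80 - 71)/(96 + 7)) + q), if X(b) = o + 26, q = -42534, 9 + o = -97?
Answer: I*√42614 ≈ 206.43*I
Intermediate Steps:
o = -106 (o = -9 - 97 = -106)
X(b) = -80 (X(b) = -106 + 26 = -80)
√(X((80 - 71)/(96 + 7)) + q) = √(-80 - 42534) = √(-42614) = I*√42614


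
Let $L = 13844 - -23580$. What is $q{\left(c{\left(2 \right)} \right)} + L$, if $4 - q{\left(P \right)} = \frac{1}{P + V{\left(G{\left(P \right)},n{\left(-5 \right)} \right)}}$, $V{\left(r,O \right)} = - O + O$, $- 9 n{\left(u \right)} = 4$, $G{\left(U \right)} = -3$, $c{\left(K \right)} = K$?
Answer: $\frac{74855}{2} \approx 37428.0$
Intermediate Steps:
$n{\left(u \right)} = - \frac{4}{9}$ ($n{\left(u \right)} = \left(- \frac{1}{9}\right) 4 = - \frac{4}{9}$)
$V{\left(r,O \right)} = 0$
$q{\left(P \right)} = 4 - \frac{1}{P}$ ($q{\left(P \right)} = 4 - \frac{1}{P + 0} = 4 - \frac{1}{P}$)
$L = 37424$ ($L = 13844 + 23580 = 37424$)
$q{\left(c{\left(2 \right)} \right)} + L = \left(4 - \frac{1}{2}\right) + 37424 = \frac{7}{2} + 37424 = \frac{74855}{2}$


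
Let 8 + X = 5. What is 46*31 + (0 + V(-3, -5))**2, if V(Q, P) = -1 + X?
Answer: 1442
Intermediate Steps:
X = -3 (X = -8 + 5 = -3)
V(Q, P) = -4 (V(Q, P) = -1 - 3 = -4)
46*31 + (0 + V(-3, -5))**2 = 46*31 + (0 - 4)**2 = 1426 + (-4)**2 = 1426 + 16 = 1442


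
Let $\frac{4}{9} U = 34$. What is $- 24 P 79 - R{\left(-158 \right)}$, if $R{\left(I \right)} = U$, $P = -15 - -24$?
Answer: $- \frac{34281}{2} \approx -17141.0$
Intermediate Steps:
$P = 9$ ($P = -15 + 24 = 9$)
$U = \frac{153}{2}$ ($U = \frac{9}{4} \cdot 34 = \frac{153}{2} \approx 76.5$)
$R{\left(I \right)} = \frac{153}{2}$
$- 24 P 79 - R{\left(-158 \right)} = \left(-24\right) 9 \cdot 79 - \frac{153}{2} = \left(-216\right) 79 - \frac{153}{2} = -17064 - \frac{153}{2} = - \frac{34281}{2}$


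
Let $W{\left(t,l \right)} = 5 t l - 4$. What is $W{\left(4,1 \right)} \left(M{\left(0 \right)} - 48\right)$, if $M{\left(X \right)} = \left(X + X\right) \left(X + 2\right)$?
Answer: $-768$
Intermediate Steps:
$M{\left(X \right)} = 2 X \left(2 + X\right)$
$W{\left(t,l \right)} = -4 + 5 l t$ ($W{\left(t,l \right)} = 5 l t - 4 = -4 + 5 l t$)
$W{\left(4,1 \right)} \left(M{\left(0 \right)} - 48\right) = \left(-4 + 5 \cdot 1 \cdot 4\right) \left(2 \cdot 0 \left(2 + 0\right) - 48\right) = \left(-4 + 20\right) \left(2 \cdot 0 \cdot 2 - 48\right) = 16 \left(0 - 48\right) = 16 \left(-48\right) = -768$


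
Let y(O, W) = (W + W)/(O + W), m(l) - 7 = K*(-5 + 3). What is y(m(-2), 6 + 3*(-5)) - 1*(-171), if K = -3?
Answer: 333/2 ≈ 166.50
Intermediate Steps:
m(l) = 13 (m(l) = 7 - 3*(-5 + 3) = 7 - 3*(-2) = 7 + 6 = 13)
y(O, W) = 2*W/(O + W) (y(O, W) = (2*W)/(O + W) = 2*W/(O + W))
y(m(-2), 6 + 3*(-5)) - 1*(-171) = 2*(6 + 3*(-5))/(13 + (6 + 3*(-5))) - 1*(-171) = 2*(6 - 15)/(13 + (6 - 15)) + 171 = 2*(-9)/(13 - 9) + 171 = 2*(-9)/4 + 171 = 2*(-9)*(1/4) + 171 = -9/2 + 171 = 333/2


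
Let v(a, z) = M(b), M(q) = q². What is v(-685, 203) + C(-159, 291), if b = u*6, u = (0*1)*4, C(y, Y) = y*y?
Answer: 25281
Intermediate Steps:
C(y, Y) = y²
u = 0 (u = 0*4 = 0)
b = 0 (b = 0*6 = 0)
v(a, z) = 0 (v(a, z) = 0² = 0)
v(-685, 203) + C(-159, 291) = 0 + (-159)² = 0 + 25281 = 25281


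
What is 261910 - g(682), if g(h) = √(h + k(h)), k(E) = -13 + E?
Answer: 261910 - √1351 ≈ 2.6187e+5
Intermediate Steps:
g(h) = √(-13 + 2*h) (g(h) = √(h + (-13 + h)) = √(-13 + 2*h))
261910 - g(682) = 261910 - √(-13 + 2*682) = 261910 - √(-13 + 1364) = 261910 - √1351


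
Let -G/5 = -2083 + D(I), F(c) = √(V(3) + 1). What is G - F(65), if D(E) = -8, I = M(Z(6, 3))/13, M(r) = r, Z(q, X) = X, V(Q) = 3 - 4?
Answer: 10455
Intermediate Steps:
V(Q) = -1
I = 3/13 ≈ 0.23077
F(c) = 0 (F(c) = √(-1 + 1) = √0 = 0)
G = 10455 (G = -5*(-2083 - 8) = -5*(-2091) = 10455)
G - F(65) = 10455 - 1*0 = 10455 + 0 = 10455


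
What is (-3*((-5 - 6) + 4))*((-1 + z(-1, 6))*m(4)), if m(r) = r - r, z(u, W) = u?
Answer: 0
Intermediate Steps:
m(r) = 0
(-3*((-5 - 6) + 4))*((-1 + z(-1, 6))*m(4)) = (-3*((-5 - 6) + 4))*((-1 - 1)*0) = (-3*(-11 + 4))*(-2*0) = -3*(-7)*0 = 21*0 = 0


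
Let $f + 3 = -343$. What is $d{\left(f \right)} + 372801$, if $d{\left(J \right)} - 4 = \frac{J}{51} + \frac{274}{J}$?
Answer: $\frac{3289191670}{8823} \approx 3.728 \cdot 10^{5}$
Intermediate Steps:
$f = -346$ ($f = -3 - 343 = -346$)
$d{\left(J \right)} = 4 + \frac{274}{J} + \frac{J}{51}$ ($d{\left(J \right)} = 4 + \left(\frac{J}{51} + \frac{274}{J}\right) = 4 + \left(\frac{274}{J} + \frac{J}{51}\right) = 4 + \frac{274}{J} + \frac{J}{51}$)
$d{\left(f \right)} + 372801 = \left(4 + \frac{274}{-346} + \frac{1}{51} \left(-346\right)\right) + 372801 = \left(4 + 274 \left(- \frac{1}{346}\right) - \frac{346}{51}\right) + 372801 = \left(4 - \frac{137}{173} - \frac{346}{51}\right) + 372801 = - \frac{31553}{8823} + 372801 = \frac{3289191670}{8823}$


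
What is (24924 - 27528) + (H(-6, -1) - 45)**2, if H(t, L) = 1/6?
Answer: -21383/36 ≈ -593.97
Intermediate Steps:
H(t, L) = 1/6
(24924 - 27528) + (H(-6, -1) - 45)**2 = (24924 - 27528) + (1/6 - 45)**2 = -2604 + (-269/6)**2 = -2604 + 72361/36 = -21383/36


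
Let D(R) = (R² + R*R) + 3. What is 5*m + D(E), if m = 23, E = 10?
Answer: 318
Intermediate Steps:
D(R) = 3 + 2*R² (D(R) = (R² + R²) + 3 = 2*R² + 3 = 3 + 2*R²)
5*m + D(E) = 5*23 + (3 + 2*10²) = 115 + (3 + 2*100) = 115 + (3 + 200) = 115 + 203 = 318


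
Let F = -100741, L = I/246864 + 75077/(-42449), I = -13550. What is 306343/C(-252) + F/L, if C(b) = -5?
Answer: -287757969137537/47772481195 ≈ -6023.5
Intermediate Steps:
L = -9554496239/5239564968 (L = -13550/246864 + 75077/(-42449) = -13550*1/246864 + 75077*(-1/42449) = -6775/123432 - 75077/42449 = -9554496239/5239564968 ≈ -1.8235)
306343/C(-252) + F/L = 306343/(-5) - 100741/(-9554496239/5239564968) = 306343*(-⅕) - 100741*(-5239564968/9554496239) = -306343/5 + 527839014441288/9554496239 = -287757969137537/47772481195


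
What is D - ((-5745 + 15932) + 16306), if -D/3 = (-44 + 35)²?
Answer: -26736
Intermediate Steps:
D = -243 (D = -3*(-44 + 35)² = -3*(-9)² = -3*81 = -243)
D - ((-5745 + 15932) + 16306) = -243 - ((-5745 + 15932) + 16306) = -243 - (10187 + 16306) = -243 - 1*26493 = -243 - 26493 = -26736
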